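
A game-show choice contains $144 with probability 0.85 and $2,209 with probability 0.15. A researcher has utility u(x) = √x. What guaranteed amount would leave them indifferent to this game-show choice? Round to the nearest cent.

E[u] = 0.85·√144 + 0.15·√2209 = 0.85·12 + 0.15·47 = 17.25
CE = (17.25)² = 297.5625

$297.56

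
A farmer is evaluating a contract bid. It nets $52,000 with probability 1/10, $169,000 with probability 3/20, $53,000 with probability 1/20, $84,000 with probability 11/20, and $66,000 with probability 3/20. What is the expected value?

EV = 1/10 × 52000 + 3/20 × 169000 + 1/20 × 53000 + 11/20 × 84000 + 3/20 × 66000 = 5200 + 25350 + 2650 + 46200 + 9900 = 89300

$89,300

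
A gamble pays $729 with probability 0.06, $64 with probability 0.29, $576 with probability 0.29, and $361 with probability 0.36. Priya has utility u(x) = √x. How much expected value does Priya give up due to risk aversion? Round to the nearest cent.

$44.59

E[u] = 0.06·√729 + 0.29·√64 + 0.29·√576 + 0.36·√361 = 0.06·27 + 0.29·8 + 0.29·24 + 0.36·19 = 17.74
CE = (17.74)² = 314.7076
Risk premium = EV − CE = 359.3 − 314.7076 = 44.5924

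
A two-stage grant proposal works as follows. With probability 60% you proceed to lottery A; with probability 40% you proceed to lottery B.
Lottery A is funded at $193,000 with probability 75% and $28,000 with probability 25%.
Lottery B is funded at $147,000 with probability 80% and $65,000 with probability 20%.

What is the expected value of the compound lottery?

EV(A) = 0.75 × 193000 + 0.25 × 28000 = 144750 + 7000 = 151750
EV(B) = 0.8 × 147000 + 0.2 × 65000 = 117600 + 13000 = 130600
Overall = 0.6 × 151750 + 0.4 × 130600 = 91050 + 52240 = 143290

$143,290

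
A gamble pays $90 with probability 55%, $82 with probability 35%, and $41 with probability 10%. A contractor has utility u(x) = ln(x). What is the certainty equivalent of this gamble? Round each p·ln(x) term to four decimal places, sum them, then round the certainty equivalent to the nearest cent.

$80.54

E[u] = 0.55·ln(90) + 0.35·ln(82) + 0.1·ln(41) = 2.4749 + 1.5424 + 0.3714 = 4.3887
CE = e^4.3887 ≈ 80.54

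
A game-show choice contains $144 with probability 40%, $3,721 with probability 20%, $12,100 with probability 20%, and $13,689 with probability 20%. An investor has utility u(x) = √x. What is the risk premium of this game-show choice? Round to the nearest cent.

$2,065.84

E[u] = 0.4·√144 + 0.2·√3721 + 0.2·√12100 + 0.2·√13689 = 0.4·12 + 0.2·61 + 0.2·110 + 0.2·117 = 62.4
CE = (62.4)² = 3893.76
Risk premium = EV − CE = 5959.6 − 3893.76 = 2065.84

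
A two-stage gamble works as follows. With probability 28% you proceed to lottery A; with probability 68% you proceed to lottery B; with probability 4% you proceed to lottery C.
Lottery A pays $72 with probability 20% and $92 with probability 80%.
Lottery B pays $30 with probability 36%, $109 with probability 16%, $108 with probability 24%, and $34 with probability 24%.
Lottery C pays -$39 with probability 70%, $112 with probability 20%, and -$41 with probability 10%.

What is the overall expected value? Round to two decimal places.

EV(A) = 0.2 × 72 + 0.8 × 92 = 14.4 + 73.6 = 88
EV(B) = 0.36 × 30 + 0.16 × 109 + 0.24 × 108 + 0.24 × 34 = 10.8 + 17.44 + 25.92 + 8.16 = 62.32
EV(C) = 0.7 × (-39) + 0.2 × 112 + 0.1 × (-41) = -27.3 + 22.4 − 4.1 = -9
Overall = 0.28 × 88 + 0.68 × 62.32 + 0.04 × (-9) = 24.64 + 42.3776 − 0.36 = 66.6576

$66.66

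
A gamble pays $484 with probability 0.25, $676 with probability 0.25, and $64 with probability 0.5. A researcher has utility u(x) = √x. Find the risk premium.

E[u] = 0.25·√484 + 0.25·√676 + 0.5·√64 = 0.25·22 + 0.25·26 + 0.5·8 = 16
CE = (16)² = 256
Risk premium = EV − CE = 322 − 256 = 66

$66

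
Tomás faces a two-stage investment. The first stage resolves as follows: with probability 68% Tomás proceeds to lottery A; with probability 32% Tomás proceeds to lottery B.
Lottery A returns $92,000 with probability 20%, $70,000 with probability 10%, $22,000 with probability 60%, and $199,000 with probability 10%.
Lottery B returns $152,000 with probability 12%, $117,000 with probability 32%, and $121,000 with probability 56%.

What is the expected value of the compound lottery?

$79,280.80

EV(A) = 0.2 × 92000 + 0.1 × 70000 + 0.6 × 22000 + 0.1 × 199000 = 18400 + 7000 + 13200 + 19900 = 58500
EV(B) = 0.12 × 152000 + 0.32 × 117000 + 0.56 × 121000 = 18240 + 37440 + 67760 = 123440
Overall = 0.68 × 58500 + 0.32 × 123440 = 39780 + 39500.8 = 79280.8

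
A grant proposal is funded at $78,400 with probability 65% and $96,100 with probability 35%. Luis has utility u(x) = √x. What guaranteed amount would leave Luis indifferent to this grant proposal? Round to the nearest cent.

$84,390.25

E[u] = 0.65·√78400 + 0.35·√96100 = 0.65·280 + 0.35·310 = 290.5
CE = (290.5)² = 84390.25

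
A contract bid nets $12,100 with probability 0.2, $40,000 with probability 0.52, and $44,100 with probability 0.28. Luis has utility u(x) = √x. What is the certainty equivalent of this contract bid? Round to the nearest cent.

$34,151.04

E[u] = 0.2·√12100 + 0.52·√40000 + 0.28·√44100 = 0.2·110 + 0.52·200 + 0.28·210 = 184.8
CE = (184.8)² = 34151.04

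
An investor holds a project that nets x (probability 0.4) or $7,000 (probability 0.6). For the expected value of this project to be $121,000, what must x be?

0.4·x + 0.6·7000 = 121000
0.4·x = 121000 − 4200 = 116800
x = 116800 / 0.4 = 292000

x = $292,000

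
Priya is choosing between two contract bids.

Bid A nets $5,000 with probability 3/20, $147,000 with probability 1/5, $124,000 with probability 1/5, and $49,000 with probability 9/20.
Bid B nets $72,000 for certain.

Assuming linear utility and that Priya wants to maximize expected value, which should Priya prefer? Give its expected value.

Bid A ($77,000)

Bid A = 3/20 × 5000 + 1/5 × 147000 + 1/5 × 124000 + 9/20 × 49000 = 750 + 29400 + 24800 + 22050 = 77000
Bid B: 72000 (certain)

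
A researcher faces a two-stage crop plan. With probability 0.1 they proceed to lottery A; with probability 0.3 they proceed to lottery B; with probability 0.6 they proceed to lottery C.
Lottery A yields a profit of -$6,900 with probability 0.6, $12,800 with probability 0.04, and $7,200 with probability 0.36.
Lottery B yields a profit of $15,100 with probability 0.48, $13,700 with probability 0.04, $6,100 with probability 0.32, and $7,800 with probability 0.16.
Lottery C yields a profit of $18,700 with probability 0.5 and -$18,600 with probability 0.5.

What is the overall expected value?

EV(A) = 0.6 × (-6900) + 0.04 × 12800 + 0.36 × 7200 = -4140 + 512 + 2592 = -1036
EV(B) = 0.48 × 15100 + 0.04 × 13700 + 0.32 × 6100 + 0.16 × 7800 = 7248 + 548 + 1952 + 1248 = 10996
EV(C) = 0.5 × 18700 + 0.5 × (-18600) = 9350 − 9300 = 50
Overall = 0.1 × (-1036) + 0.3 × 10996 + 0.6 × 50 = -103.6 + 3298.8 + 30 = 3225.2

$3,225.20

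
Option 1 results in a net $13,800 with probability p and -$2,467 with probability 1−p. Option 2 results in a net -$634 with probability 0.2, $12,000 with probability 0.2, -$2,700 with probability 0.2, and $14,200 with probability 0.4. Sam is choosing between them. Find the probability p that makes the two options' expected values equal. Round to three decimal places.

EV(Option 2) = 0.2 × (-634) + 0.2 × 12000 + 0.2 × (-2700) + 0.4 × 14200 = -126.8 + 2400 − 540 + 5680 = 7413.2
p·13800 + (1−p)·(-2467) = 7413.2
16267p − 2467 = 7413.2
p = (7413.2 + 2467) / 16267

p = 0.607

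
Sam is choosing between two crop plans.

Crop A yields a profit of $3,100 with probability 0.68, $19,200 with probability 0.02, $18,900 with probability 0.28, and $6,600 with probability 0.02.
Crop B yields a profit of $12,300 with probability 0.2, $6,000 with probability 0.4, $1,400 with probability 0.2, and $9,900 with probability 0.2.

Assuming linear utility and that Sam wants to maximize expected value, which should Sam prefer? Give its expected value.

Crop A = 0.68 × 3100 + 0.02 × 19200 + 0.28 × 18900 + 0.02 × 6600 = 2108 + 384 + 5292 + 132 = 7916
Crop B = 0.2 × 12300 + 0.4 × 6000 + 0.2 × 1400 + 0.2 × 9900 = 2460 + 2400 + 280 + 1980 = 7120

Crop A ($7,916)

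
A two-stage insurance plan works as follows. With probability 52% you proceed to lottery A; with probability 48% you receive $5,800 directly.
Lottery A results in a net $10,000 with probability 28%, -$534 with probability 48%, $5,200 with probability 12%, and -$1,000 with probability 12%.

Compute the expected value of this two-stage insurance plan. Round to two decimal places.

EV(A) = 0.28 × 10000 + 0.48 × (-534) + 0.12 × 5200 + 0.12 × (-1000) = 2800 − 256.32 + 624 − 120 = 3047.68
Branch B: 5800 (certain)
Overall = 0.52 × 3047.68 + 0.48 × 5800 = 1584.7936 + 2784 = 4368.7936

$4,368.79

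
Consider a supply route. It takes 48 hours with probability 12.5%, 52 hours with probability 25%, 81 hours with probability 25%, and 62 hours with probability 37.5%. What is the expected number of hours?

EV = 0.125 × 48 + 0.25 × 52 + 0.25 × 81 + 0.375 × 62 = 6 + 13 + 20.25 + 23.25 = 62.5

62.5 hours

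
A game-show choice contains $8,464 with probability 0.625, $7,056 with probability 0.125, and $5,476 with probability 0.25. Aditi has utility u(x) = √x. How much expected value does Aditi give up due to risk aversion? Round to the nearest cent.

E[u] = 0.625·√8464 + 0.125·√7056 + 0.25·√5476 = 0.625·92 + 0.125·84 + 0.25·74 = 86.5
CE = (86.5)² = 7482.25
Risk premium = EV − CE = 7541 − 7482.25 = 58.75

$58.75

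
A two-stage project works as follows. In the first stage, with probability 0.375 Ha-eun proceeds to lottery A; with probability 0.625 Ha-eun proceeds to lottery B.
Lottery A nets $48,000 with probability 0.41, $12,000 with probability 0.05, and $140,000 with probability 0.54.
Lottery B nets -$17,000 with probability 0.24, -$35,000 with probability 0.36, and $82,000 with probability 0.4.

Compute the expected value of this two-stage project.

$46,030

EV(A) = 0.41 × 48000 + 0.05 × 12000 + 0.54 × 140000 = 19680 + 600 + 75600 = 95880
EV(B) = 0.24 × (-17000) + 0.36 × (-35000) + 0.4 × 82000 = -4080 − 12600 + 32800 = 16120
Overall = 0.375 × 95880 + 0.625 × 16120 = 35955 + 10075 = 46030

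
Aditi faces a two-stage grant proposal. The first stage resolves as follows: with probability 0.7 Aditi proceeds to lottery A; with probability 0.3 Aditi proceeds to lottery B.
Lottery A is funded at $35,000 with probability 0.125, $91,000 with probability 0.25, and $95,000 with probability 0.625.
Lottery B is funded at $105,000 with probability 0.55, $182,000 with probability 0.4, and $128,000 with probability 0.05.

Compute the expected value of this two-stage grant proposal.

EV(A) = 0.125 × 35000 + 0.25 × 91000 + 0.625 × 95000 = 4375 + 22750 + 59375 = 86500
EV(B) = 0.55 × 105000 + 0.4 × 182000 + 0.05 × 128000 = 57750 + 72800 + 6400 = 136950
Overall = 0.7 × 86500 + 0.3 × 136950 = 60550 + 41085 = 101635

$101,635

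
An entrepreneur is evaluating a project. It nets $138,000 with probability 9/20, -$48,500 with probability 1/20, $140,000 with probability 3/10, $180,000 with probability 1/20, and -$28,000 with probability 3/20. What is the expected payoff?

$106,475

EV = 9/20 × 138000 + 1/20 × (-48500) + 3/10 × 140000 + 1/20 × 180000 + 3/20 × (-28000) = 62100 − 2425 + 42000 + 9000 − 4200 = 106475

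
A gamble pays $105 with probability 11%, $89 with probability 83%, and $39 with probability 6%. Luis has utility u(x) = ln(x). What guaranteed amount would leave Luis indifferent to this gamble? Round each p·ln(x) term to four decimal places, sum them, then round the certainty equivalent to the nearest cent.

$86.25

E[u] = 0.11·ln(105) + 0.83·ln(89) + 0.06·ln(39) = 0.5119 + 3.7256 + 0.2198 = 4.4573
CE = e^4.4573 ≈ 86.25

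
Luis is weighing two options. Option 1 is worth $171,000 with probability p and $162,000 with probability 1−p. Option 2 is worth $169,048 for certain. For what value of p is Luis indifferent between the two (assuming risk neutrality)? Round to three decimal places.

p = 0.783

p·171000 + (1−p)·162000 = 169048
9000p + 162000 = 169048
p = (169048 − 162000) / 9000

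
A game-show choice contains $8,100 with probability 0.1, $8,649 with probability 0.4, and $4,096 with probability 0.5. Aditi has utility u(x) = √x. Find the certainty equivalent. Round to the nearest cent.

$6,115.24

E[u] = 0.1·√8100 + 0.4·√8649 + 0.5·√4096 = 0.1·90 + 0.4·93 + 0.5·64 = 78.2
CE = (78.2)² = 6115.24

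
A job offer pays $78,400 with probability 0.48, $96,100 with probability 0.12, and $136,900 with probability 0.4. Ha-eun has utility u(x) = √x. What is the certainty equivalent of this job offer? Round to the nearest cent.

$102,144.16

E[u] = 0.48·√78400 + 0.12·√96100 + 0.4·√136900 = 0.48·280 + 0.12·310 + 0.4·370 = 319.6
CE = (319.6)² = 102144.16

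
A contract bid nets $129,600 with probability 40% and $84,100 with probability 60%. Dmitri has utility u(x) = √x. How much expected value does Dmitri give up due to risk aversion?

E[u] = 0.4·√129600 + 0.6·√84100 = 0.4·360 + 0.6·290 = 318
CE = (318)² = 101124
Risk premium = EV − CE = 102300 − 101124 = 1176

$1,176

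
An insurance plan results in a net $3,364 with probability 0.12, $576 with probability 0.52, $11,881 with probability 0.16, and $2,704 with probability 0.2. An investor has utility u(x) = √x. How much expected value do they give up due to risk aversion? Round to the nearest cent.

E[u] = 0.12·√3364 + 0.52·√576 + 0.16·√11881 + 0.2·√2704 = 0.12·58 + 0.52·24 + 0.16·109 + 0.2·52 = 47.28
CE = (47.28)² = 2235.3984
Risk premium = EV − CE = 3144.96 − 2235.3984 = 909.5616

$909.56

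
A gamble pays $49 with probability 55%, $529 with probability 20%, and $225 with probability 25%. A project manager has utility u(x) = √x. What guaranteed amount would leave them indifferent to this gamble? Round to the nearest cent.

$148.84

E[u] = 0.55·√49 + 0.2·√529 + 0.25·√225 = 0.55·7 + 0.2·23 + 0.25·15 = 12.2
CE = (12.2)² = 148.84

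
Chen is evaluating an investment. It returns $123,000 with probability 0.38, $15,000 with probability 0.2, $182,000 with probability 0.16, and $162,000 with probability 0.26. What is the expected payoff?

EV = 0.38 × 123000 + 0.2 × 15000 + 0.16 × 182000 + 0.26 × 162000 = 46740 + 3000 + 29120 + 42120 = 120980

$120,980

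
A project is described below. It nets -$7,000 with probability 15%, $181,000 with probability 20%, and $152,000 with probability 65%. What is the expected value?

$133,950

EV = 0.15 × (-7000) + 0.2 × 181000 + 0.65 × 152000 = -1050 + 36200 + 98800 = 133950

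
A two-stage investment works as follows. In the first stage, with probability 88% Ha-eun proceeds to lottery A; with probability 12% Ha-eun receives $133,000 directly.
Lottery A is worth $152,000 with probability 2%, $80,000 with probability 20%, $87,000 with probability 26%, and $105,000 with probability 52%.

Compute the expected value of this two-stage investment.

EV(A) = 0.02 × 152000 + 0.2 × 80000 + 0.26 × 87000 + 0.52 × 105000 = 3040 + 16000 + 22620 + 54600 = 96260
Branch B: 133000 (certain)
Overall = 0.88 × 96260 + 0.12 × 133000 = 84708.8 + 15960 = 100668.8

$100,668.80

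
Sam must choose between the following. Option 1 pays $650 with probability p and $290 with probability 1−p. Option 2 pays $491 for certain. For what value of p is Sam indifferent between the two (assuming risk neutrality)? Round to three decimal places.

p·650 + (1−p)·290 = 491
360p + 290 = 491
p = (491 − 290) / 360

p = 0.558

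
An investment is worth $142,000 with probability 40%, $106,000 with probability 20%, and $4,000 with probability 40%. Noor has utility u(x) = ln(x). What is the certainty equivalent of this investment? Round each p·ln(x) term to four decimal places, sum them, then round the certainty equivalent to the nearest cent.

$32,118.90

E[u] = 0.4·ln(142000) + 0.2·ln(106000) + 0.4·ln(4000) = 4.7454 + 2.3142 + 3.3176 = 10.3772
CE = e^10.3772 ≈ 32118.90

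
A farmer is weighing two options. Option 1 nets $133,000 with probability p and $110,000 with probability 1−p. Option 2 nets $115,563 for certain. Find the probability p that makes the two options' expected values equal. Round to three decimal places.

p·133000 + (1−p)·110000 = 115563
23000p + 110000 = 115563
p = (115563 − 110000) / 23000

p = 0.242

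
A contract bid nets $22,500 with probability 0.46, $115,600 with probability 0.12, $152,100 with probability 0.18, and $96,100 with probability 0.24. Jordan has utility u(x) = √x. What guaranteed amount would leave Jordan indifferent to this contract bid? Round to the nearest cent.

E[u] = 0.46·√22500 + 0.12·√115600 + 0.18·√152100 + 0.24·√96100 = 0.46·150 + 0.12·340 + 0.18·390 + 0.24·310 = 254.4
CE = (254.4)² = 64719.36

$64,719.36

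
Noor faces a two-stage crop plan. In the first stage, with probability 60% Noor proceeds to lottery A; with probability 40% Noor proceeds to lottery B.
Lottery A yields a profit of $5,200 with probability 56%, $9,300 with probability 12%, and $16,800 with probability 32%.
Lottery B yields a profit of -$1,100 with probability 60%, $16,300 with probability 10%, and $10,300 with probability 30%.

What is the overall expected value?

$7,266.40

EV(A) = 0.56 × 5200 + 0.12 × 9300 + 0.32 × 16800 = 2912 + 1116 + 5376 = 9404
EV(B) = 0.6 × (-1100) + 0.1 × 16300 + 0.3 × 10300 = -660 + 1630 + 3090 = 4060
Overall = 0.6 × 9404 + 0.4 × 4060 = 5642.4 + 1624 = 7266.4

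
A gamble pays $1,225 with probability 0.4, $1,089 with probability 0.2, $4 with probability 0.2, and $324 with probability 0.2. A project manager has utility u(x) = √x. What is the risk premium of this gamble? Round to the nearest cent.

$168.24

E[u] = 0.4·√1225 + 0.2·√1089 + 0.2·√4 + 0.2·√324 = 0.4·35 + 0.2·33 + 0.2·2 + 0.2·18 = 24.6
CE = (24.6)² = 605.16
Risk premium = EV − CE = 773.4 − 605.16 = 168.24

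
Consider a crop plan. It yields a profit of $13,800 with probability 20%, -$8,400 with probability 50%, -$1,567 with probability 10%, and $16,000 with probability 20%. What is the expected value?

$1,603.30

EV = 0.2 × 13800 + 0.5 × (-8400) + 0.1 × (-1567) + 0.2 × 16000 = 2760 − 4200 − 156.7 + 3200 = 1603.3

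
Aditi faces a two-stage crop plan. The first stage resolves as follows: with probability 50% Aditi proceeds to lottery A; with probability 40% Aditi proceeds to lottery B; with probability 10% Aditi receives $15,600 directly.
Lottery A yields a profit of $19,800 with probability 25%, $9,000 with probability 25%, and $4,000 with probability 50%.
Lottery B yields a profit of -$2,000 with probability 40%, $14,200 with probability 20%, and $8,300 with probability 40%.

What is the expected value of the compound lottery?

$8,304

EV(A) = 0.25 × 19800 + 0.25 × 9000 + 0.5 × 4000 = 4950 + 2250 + 2000 = 9200
EV(B) = 0.4 × (-2000) + 0.2 × 14200 + 0.4 × 8300 = -800 + 2840 + 3320 = 5360
Branch C: 15600 (certain)
Overall = 0.5 × 9200 + 0.4 × 5360 + 0.1 × 15600 = 4600 + 2144 + 1560 = 8304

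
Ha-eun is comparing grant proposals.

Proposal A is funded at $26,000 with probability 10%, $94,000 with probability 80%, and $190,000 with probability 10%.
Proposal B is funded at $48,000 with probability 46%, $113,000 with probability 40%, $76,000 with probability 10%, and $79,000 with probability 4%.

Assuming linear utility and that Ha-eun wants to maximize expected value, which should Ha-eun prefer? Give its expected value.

Proposal A ($96,800)

Proposal A = 0.1 × 26000 + 0.8 × 94000 + 0.1 × 190000 = 2600 + 75200 + 19000 = 96800
Proposal B = 0.46 × 48000 + 0.4 × 113000 + 0.1 × 76000 + 0.04 × 79000 = 22080 + 45200 + 7600 + 3160 = 78040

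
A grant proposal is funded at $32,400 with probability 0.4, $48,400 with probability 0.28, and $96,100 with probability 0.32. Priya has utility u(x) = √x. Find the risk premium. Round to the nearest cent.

E[u] = 0.4·√32400 + 0.28·√48400 + 0.32·√96100 = 0.4·180 + 0.28·220 + 0.32·310 = 232.8
CE = (232.8)² = 54195.84
Risk premium = EV − CE = 57264 − 54195.84 = 3068.16

$3,068.16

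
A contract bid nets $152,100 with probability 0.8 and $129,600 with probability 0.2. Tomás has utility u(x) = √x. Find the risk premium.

E[u] = 0.8·√152100 + 0.2·√129600 = 0.8·390 + 0.2·360 = 384
CE = (384)² = 147456
Risk premium = EV − CE = 147600 − 147456 = 144

$144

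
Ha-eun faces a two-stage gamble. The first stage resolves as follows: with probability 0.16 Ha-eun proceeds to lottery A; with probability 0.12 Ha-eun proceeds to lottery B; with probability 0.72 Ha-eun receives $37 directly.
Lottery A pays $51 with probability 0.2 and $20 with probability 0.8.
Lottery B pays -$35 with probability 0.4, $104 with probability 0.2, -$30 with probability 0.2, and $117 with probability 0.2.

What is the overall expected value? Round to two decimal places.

EV(A) = 0.2 × 51 + 0.8 × 20 = 10.2 + 16 = 26.2
EV(B) = 0.4 × (-35) + 0.2 × 104 + 0.2 × (-30) + 0.2 × 117 = -14 + 20.8 − 6 + 23.4 = 24.2
Branch C: 37 (certain)
Overall = 0.16 × 26.2 + 0.12 × 24.2 + 0.72 × 37 = 4.192 + 2.904 + 26.64 = 33.736

$33.74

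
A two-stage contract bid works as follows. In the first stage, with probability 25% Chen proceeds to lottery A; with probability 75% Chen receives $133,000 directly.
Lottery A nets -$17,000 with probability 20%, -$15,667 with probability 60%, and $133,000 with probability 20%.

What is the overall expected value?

EV(A) = 0.2 × (-17000) + 0.6 × (-15667) + 0.2 × 133000 = -3400 − 9400.2 + 26600 = 13799.8
Branch B: 133000 (certain)
Overall = 0.25 × 13799.8 + 0.75 × 133000 = 3449.95 + 99750 = 103199.95

$103,199.95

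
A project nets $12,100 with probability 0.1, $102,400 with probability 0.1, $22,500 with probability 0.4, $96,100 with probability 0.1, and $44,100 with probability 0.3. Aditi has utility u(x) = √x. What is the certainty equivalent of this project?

E[u] = 0.1·√12100 + 0.1·√102400 + 0.4·√22500 + 0.1·√96100 + 0.3·√44100 = 0.1·110 + 0.1·320 + 0.4·150 + 0.1·310 + 0.3·210 = 197
CE = (197)² = 38809

$38,809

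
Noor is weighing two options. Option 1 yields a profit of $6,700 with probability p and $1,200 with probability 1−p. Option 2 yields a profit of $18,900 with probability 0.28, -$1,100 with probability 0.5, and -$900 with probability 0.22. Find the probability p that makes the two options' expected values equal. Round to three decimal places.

p = 0.608

EV(Option 2) = 0.28 × 18900 + 0.5 × (-1100) + 0.22 × (-900) = 5292 − 550 − 198 = 4544
p·6700 + (1−p)·1200 = 4544
5500p + 1200 = 4544
p = (4544 − 1200) / 5500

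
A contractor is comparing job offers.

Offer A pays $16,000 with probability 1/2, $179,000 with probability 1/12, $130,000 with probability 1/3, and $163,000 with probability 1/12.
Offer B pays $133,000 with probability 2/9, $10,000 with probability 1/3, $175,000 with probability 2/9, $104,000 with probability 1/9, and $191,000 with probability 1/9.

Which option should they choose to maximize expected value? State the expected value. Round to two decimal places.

Offer B ($104,555.56)

Offer A = 1/2 × 16000 + 1/12 × 179000 + 1/3 × 130000 + 1/12 × 163000 = 8000 + 14916.6667 + 43333.3333 + 13583.3333 = 79833.3333
Offer B = 2/9 × 133000 + 1/3 × 10000 + 2/9 × 175000 + 1/9 × 104000 + 1/9 × 191000 = 29555.5556 + 3333.3333 + 38888.8889 + 11555.5556 + 21222.2222 = 104555.5556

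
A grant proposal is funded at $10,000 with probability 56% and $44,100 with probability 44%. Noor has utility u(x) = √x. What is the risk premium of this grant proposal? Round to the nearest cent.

E[u] = 0.56·√10000 + 0.44·√44100 = 0.56·100 + 0.44·210 = 148.4
CE = (148.4)² = 22022.56
Risk premium = EV − CE = 25004 − 22022.56 = 2981.44

$2,981.44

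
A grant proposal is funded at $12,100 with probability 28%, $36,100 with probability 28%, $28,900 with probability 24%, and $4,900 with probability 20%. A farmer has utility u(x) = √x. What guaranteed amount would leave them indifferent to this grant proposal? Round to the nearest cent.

E[u] = 0.28·√12100 + 0.28·√36100 + 0.24·√28900 + 0.2·√4900 = 0.28·110 + 0.28·190 + 0.24·170 + 0.2·70 = 138.8
CE = (138.8)² = 19265.44

$19,265.44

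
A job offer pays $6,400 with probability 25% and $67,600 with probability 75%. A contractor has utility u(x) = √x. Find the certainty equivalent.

$46,225

E[u] = 0.25·√6400 + 0.75·√67600 = 0.25·80 + 0.75·260 = 215
CE = (215)² = 46225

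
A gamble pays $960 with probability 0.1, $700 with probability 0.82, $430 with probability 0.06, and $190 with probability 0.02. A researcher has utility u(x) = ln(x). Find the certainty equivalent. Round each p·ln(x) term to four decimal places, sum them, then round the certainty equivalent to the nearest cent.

$683.55

E[u] = 0.1·ln(960) + 0.82·ln(700) + 0.06·ln(430) + 0.02·ln(190) = 0.6867 + 5.3719 + 0.3638 + 0.1049 = 6.5273
CE = e^6.5273 ≈ 683.55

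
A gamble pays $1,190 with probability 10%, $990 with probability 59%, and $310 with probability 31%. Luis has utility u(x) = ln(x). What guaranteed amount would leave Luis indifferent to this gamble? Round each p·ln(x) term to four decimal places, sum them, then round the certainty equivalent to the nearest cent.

$703.52

E[u] = 0.1·ln(1190) + 0.59·ln(990) + 0.31·ln(310) = 0.7082 + 4.0696 + 1.7783 = 6.5561
CE = e^6.5561 ≈ 703.52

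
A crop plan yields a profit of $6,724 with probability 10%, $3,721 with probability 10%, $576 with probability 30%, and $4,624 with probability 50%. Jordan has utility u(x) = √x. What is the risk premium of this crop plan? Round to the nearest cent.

$449.05

E[u] = 0.1·√6724 + 0.1·√3721 + 0.3·√576 + 0.5·√4624 = 0.1·82 + 0.1·61 + 0.3·24 + 0.5·68 = 55.5
CE = (55.5)² = 3080.25
Risk premium = EV − CE = 3529.3 − 3080.25 = 449.05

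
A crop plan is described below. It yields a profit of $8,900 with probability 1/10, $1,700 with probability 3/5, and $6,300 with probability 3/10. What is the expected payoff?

EV = 1/10 × 8900 + 3/5 × 1700 + 3/10 × 6300 = 890 + 1020 + 1890 = 3800

$3,800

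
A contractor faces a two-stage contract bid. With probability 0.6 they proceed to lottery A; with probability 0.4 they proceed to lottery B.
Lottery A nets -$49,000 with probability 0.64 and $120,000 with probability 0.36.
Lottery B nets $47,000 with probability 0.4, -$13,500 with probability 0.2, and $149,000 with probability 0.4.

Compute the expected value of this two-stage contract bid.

EV(A) = 0.64 × (-49000) + 0.36 × 120000 = -31360 + 43200 = 11840
EV(B) = 0.4 × 47000 + 0.2 × (-13500) + 0.4 × 149000 = 18800 − 2700 + 59600 = 75700
Overall = 0.6 × 11840 + 0.4 × 75700 = 7104 + 30280 = 37384

$37,384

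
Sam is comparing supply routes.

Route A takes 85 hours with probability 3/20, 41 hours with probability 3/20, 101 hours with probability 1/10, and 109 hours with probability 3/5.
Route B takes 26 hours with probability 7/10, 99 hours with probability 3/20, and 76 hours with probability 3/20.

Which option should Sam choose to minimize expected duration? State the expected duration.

Route A = 3/20 × 85 + 3/20 × 41 + 1/10 × 101 + 3/5 × 109 = 12.75 + 6.15 + 10.1 + 65.4 = 94.4
Route B = 7/10 × 26 + 3/20 × 99 + 3/20 × 76 = 18.2 + 14.85 + 11.4 = 44.45

Route B (44.45 hours)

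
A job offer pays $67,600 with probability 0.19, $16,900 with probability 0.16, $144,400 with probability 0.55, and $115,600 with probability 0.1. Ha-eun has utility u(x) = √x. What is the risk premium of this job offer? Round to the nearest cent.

$8,433.76

E[u] = 0.19·√67600 + 0.16·√16900 + 0.55·√144400 + 0.1·√115600 = 0.19·260 + 0.16·130 + 0.55·380 + 0.1·340 = 313.2
CE = (313.2)² = 98094.24
Risk premium = EV − CE = 106528 − 98094.24 = 8433.76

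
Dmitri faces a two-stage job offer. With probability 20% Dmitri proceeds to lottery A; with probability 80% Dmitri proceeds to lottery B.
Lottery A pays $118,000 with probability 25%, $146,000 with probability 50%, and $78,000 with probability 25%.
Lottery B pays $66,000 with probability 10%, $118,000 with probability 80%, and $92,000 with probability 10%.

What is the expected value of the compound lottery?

$112,560

EV(A) = 0.25 × 118000 + 0.5 × 146000 + 0.25 × 78000 = 29500 + 73000 + 19500 = 122000
EV(B) = 0.1 × 66000 + 0.8 × 118000 + 0.1 × 92000 = 6600 + 94400 + 9200 = 110200
Overall = 0.2 × 122000 + 0.8 × 110200 = 24400 + 88160 = 112560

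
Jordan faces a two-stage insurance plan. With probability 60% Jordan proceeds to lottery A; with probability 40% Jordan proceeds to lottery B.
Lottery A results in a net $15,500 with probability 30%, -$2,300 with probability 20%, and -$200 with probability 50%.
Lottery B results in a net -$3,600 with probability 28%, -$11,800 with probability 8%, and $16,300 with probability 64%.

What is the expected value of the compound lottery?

$5,846

EV(A) = 0.3 × 15500 + 0.2 × (-2300) + 0.5 × (-200) = 4650 − 460 − 100 = 4090
EV(B) = 0.28 × (-3600) + 0.08 × (-11800) + 0.64 × 16300 = -1008 − 944 + 10432 = 8480
Overall = 0.6 × 4090 + 0.4 × 8480 = 2454 + 3392 = 5846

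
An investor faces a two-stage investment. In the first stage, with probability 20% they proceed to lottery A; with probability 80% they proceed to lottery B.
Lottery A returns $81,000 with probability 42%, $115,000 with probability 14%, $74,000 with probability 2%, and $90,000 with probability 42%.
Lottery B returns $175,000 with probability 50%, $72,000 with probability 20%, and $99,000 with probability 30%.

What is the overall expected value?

$123,160

EV(A) = 0.42 × 81000 + 0.14 × 115000 + 0.02 × 74000 + 0.42 × 90000 = 34020 + 16100 + 1480 + 37800 = 89400
EV(B) = 0.5 × 175000 + 0.2 × 72000 + 0.3 × 99000 = 87500 + 14400 + 29700 = 131600
Overall = 0.2 × 89400 + 0.8 × 131600 = 17880 + 105280 = 123160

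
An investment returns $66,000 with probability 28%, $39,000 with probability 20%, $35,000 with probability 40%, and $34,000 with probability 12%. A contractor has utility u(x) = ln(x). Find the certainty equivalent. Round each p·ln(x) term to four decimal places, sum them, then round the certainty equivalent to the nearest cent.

E[u] = 0.28·ln(66000) + 0.2·ln(39000) + 0.4·ln(35000) + 0.12·ln(34000) = 3.1073 + 2.1143 + 4.1852 + 1.2521 = 10.6589
CE = e^10.6589 ≈ 42569.78

$42,569.78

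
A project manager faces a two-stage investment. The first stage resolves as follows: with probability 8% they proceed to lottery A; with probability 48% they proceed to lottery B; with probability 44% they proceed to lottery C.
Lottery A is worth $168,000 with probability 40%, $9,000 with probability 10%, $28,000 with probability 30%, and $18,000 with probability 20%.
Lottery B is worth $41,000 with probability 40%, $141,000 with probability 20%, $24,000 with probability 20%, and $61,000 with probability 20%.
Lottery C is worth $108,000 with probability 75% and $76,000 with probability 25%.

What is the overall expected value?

EV(A) = 0.4 × 168000 + 0.1 × 9000 + 0.3 × 28000 + 0.2 × 18000 = 67200 + 900 + 8400 + 3600 = 80100
EV(B) = 0.4 × 41000 + 0.2 × 141000 + 0.2 × 24000 + 0.2 × 61000 = 16400 + 28200 + 4800 + 12200 = 61600
EV(C) = 0.75 × 108000 + 0.25 × 76000 = 81000 + 19000 = 100000
Overall = 0.08 × 80100 + 0.48 × 61600 + 0.44 × 100000 = 6408 + 29568 + 44000 = 79976

$79,976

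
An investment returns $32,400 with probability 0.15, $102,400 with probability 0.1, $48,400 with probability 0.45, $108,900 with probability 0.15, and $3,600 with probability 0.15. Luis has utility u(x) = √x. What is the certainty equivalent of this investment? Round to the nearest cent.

E[u] = 0.15·√32400 + 0.1·√102400 + 0.45·√48400 + 0.15·√108900 + 0.15·√3600 = 0.15·180 + 0.1·320 + 0.45·220 + 0.15·330 + 0.15·60 = 216.5
CE = (216.5)² = 46872.25

$46,872.25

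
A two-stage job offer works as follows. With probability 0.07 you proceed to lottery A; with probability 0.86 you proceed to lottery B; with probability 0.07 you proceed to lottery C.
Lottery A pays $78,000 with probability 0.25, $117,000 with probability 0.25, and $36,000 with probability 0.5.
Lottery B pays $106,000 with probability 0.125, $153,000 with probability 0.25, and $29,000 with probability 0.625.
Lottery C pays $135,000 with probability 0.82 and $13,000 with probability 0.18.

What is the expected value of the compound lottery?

$72,462.80

EV(A) = 0.25 × 78000 + 0.25 × 117000 + 0.5 × 36000 = 19500 + 29250 + 18000 = 66750
EV(B) = 0.125 × 106000 + 0.25 × 153000 + 0.625 × 29000 = 13250 + 38250 + 18125 = 69625
EV(C) = 0.82 × 135000 + 0.18 × 13000 = 110700 + 2340 = 113040
Overall = 0.07 × 66750 + 0.86 × 69625 + 0.07 × 113040 = 4672.5 + 59877.5 + 7912.8 = 72462.8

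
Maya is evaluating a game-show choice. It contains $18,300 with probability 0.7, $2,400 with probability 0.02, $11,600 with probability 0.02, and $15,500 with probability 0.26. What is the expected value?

$17,120

EV = 0.7 × 18300 + 0.02 × 2400 + 0.02 × 11600 + 0.26 × 15500 = 12810 + 48 + 232 + 4030 = 17120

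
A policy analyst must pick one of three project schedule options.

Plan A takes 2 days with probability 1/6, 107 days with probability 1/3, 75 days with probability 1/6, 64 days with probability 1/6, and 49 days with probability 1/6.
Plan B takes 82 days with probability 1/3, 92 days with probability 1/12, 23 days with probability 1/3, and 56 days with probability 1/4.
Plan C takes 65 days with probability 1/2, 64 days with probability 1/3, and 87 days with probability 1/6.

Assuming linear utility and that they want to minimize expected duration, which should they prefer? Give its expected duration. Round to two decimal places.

Plan B (56.67 days)

Plan A = 1/6 × 2 + 1/3 × 107 + 1/6 × 75 + 1/6 × 64 + 1/6 × 49 = 0.3333 + 35.6667 + 12.5 + 10.6667 + 8.1667 = 67.3333
Plan B = 1/3 × 82 + 1/12 × 92 + 1/3 × 23 + 1/4 × 56 = 27.3333 + 7.6667 + 7.6667 + 14 = 56.6667
Plan C = 1/2 × 65 + 1/3 × 64 + 1/6 × 87 = 32.5 + 21.3333 + 14.5 = 68.3333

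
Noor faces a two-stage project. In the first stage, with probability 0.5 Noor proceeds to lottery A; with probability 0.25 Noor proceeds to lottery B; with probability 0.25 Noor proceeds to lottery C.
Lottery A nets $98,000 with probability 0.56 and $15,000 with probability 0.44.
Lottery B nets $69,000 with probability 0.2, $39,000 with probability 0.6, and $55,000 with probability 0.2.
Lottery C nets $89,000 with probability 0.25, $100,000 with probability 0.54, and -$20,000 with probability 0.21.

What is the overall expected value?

$60,802.50

EV(A) = 0.56 × 98000 + 0.44 × 15000 = 54880 + 6600 = 61480
EV(B) = 0.2 × 69000 + 0.6 × 39000 + 0.2 × 55000 = 13800 + 23400 + 11000 = 48200
EV(C) = 0.25 × 89000 + 0.54 × 100000 + 0.21 × (-20000) = 22250 + 54000 − 4200 = 72050
Overall = 0.5 × 61480 + 0.25 × 48200 + 0.25 × 72050 = 30740 + 12050 + 18012.5 = 60802.5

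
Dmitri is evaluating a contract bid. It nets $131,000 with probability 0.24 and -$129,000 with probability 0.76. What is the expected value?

EV = 0.24 × 131000 + 0.76 × (-129000) = 31440 − 98040 = -66600

-$66,600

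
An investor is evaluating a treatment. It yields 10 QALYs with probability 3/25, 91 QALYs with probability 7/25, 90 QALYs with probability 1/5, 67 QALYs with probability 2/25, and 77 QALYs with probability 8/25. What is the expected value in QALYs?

EV = 3/25 × 10 + 7/25 × 91 + 1/5 × 90 + 2/25 × 67 + 8/25 × 77 = 1.2 + 25.48 + 18 + 5.36 + 24.64 = 74.68

74.68 QALYs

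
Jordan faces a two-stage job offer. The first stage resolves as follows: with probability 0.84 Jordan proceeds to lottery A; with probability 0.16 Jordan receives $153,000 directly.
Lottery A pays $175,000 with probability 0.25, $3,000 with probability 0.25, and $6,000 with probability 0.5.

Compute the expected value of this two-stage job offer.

EV(A) = 0.25 × 175000 + 0.25 × 3000 + 0.5 × 6000 = 43750 + 750 + 3000 = 47500
Branch B: 153000 (certain)
Overall = 0.84 × 47500 + 0.16 × 153000 = 39900 + 24480 = 64380

$64,380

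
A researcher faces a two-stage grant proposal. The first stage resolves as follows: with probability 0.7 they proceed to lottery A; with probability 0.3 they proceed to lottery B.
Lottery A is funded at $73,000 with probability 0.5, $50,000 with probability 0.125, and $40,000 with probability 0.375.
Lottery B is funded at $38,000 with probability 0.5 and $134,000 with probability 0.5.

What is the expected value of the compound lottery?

EV(A) = 0.5 × 73000 + 0.125 × 50000 + 0.375 × 40000 = 36500 + 6250 + 15000 = 57750
EV(B) = 0.5 × 38000 + 0.5 × 134000 = 19000 + 67000 = 86000
Overall = 0.7 × 57750 + 0.3 × 86000 = 40425 + 25800 = 66225

$66,225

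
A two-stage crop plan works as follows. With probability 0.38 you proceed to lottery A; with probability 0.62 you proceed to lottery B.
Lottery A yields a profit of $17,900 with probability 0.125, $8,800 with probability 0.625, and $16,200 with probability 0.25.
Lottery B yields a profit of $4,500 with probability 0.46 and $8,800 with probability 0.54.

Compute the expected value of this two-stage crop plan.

EV(A) = 0.125 × 17900 + 0.625 × 8800 + 0.25 × 16200 = 2237.5 + 5500 + 4050 = 11787.5
EV(B) = 0.46 × 4500 + 0.54 × 8800 = 2070 + 4752 = 6822
Overall = 0.38 × 11787.5 + 0.62 × 6822 = 4479.25 + 4229.64 = 8708.89

$8,708.89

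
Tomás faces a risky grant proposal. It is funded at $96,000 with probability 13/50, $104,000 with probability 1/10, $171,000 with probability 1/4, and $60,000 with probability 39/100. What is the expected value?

$101,510

EV = 13/50 × 96000 + 1/10 × 104000 + 1/4 × 171000 + 39/100 × 60000 = 24960 + 10400 + 42750 + 23400 = 101510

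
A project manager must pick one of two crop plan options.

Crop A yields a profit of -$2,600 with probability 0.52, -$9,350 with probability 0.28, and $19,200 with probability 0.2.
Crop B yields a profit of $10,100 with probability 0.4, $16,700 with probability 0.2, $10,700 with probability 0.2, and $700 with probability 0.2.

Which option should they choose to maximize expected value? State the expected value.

Crop A = 0.52 × (-2600) + 0.28 × (-9350) + 0.2 × 19200 = -1352 − 2618 + 3840 = -130
Crop B = 0.4 × 10100 + 0.2 × 16700 + 0.2 × 10700 + 0.2 × 700 = 4040 + 3340 + 2140 + 140 = 9660

Crop B ($9,660)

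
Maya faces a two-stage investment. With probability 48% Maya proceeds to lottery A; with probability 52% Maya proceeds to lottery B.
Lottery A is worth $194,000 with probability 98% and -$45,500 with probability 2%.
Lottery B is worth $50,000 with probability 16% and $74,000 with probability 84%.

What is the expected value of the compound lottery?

EV(A) = 0.98 × 194000 + 0.02 × (-45500) = 190120 − 910 = 189210
EV(B) = 0.16 × 50000 + 0.84 × 74000 = 8000 + 62160 = 70160
Overall = 0.48 × 189210 + 0.52 × 70160 = 90820.8 + 36483.2 = 127304

$127,304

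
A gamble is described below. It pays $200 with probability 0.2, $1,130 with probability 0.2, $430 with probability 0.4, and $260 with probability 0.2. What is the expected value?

EV = 0.2 × 200 + 0.2 × 1130 + 0.4 × 430 + 0.2 × 260 = 40 + 226 + 172 + 52 = 490

$490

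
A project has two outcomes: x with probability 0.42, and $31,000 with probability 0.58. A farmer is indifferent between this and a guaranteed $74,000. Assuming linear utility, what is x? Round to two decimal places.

x = $133,380.95

0.42·x + 0.58·31000 = 74000
0.42·x = 74000 − 17980 = 56020
x = 56020 / 0.42 = 133380.9524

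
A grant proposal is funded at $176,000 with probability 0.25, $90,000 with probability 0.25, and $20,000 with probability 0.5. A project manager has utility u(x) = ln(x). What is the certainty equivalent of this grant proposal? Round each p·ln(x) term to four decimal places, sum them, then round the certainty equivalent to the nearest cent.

$50,171.38

E[u] = 0.25·ln(176000) + 0.25·ln(90000) + 0.5·ln(20000) = 3.0196 + 2.8519 + 4.9517 = 10.8232
CE = e^10.8232 ≈ 50171.38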